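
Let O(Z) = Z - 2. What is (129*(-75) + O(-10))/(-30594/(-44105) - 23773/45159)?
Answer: -19293963051465/333086281 ≈ -57925.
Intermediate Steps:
O(Z) = -2 + Z
(129*(-75) + O(-10))/(-30594/(-44105) - 23773/45159) = (129*(-75) + (-2 - 10))/(-30594/(-44105) - 23773/45159) = (-9675 - 12)/(-30594*(-1/44105) - 23773*1/45159) = -9687/(30594/44105 - 23773/45159) = -9687/333086281/1991737695 = -9687*1991737695/333086281 = -19293963051465/333086281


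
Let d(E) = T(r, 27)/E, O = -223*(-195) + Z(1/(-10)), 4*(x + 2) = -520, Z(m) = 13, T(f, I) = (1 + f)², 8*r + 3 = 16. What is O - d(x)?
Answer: 122490515/2816 ≈ 43498.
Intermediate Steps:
r = 13/8 (r = -3/8 + (⅛)*16 = -3/8 + 2 = 13/8 ≈ 1.6250)
x = -132 (x = -2 + (¼)*(-520) = -2 - 130 = -132)
O = 43498 (O = -223*(-195) + 13 = 43485 + 13 = 43498)
d(E) = 441/(64*E) (d(E) = (1 + 13/8)²/E = (21/8)²/E = 441/(64*E))
O - d(x) = 43498 - 441/(64*(-132)) = 43498 - 441*(-1)/(64*132) = 43498 - 1*(-147/2816) = 43498 + 147/2816 = 122490515/2816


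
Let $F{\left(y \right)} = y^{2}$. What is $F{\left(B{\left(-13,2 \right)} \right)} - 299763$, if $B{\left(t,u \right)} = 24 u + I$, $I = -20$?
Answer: $-298979$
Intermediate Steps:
$B{\left(t,u \right)} = -20 + 24 u$ ($B{\left(t,u \right)} = 24 u - 20 = -20 + 24 u$)
$F{\left(B{\left(-13,2 \right)} \right)} - 299763 = \left(-20 + 24 \cdot 2\right)^{2} - 299763 = \left(-20 + 48\right)^{2} - 299763 = 28^{2} - 299763 = 784 - 299763 = -298979$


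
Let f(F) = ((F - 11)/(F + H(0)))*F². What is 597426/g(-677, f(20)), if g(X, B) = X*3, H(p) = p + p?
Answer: -199142/677 ≈ -294.15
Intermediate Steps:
H(p) = 2*p
f(F) = F*(-11 + F) (f(F) = ((F - 11)/(F + 2*0))*F² = ((-11 + F)/(F + 0))*F² = ((-11 + F)/F)*F² = F*(-11 + F))
g(X, B) = 3*X
597426/g(-677, f(20)) = 597426/((3*(-677))) = 597426/(-2031) = 597426*(-1/2031) = -199142/677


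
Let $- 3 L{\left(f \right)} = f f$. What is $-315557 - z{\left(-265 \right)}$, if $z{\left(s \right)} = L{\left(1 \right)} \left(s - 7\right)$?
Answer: $- \frac{946943}{3} \approx -3.1565 \cdot 10^{5}$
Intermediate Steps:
$L{\left(f \right)} = - \frac{f^{2}}{3}$ ($L{\left(f \right)} = - \frac{f f}{3} = - \frac{f^{2}}{3}$)
$z{\left(s \right)} = \frac{7}{3} - \frac{s}{3}$ ($z{\left(s \right)} = - \frac{1^{2}}{3} \left(s - 7\right) = \left(- \frac{1}{3}\right) 1 \left(-7 + s\right) = - \frac{-7 + s}{3} = \frac{7}{3} - \frac{s}{3}$)
$-315557 - z{\left(-265 \right)} = -315557 - \left(\frac{7}{3} - - \frac{265}{3}\right) = -315557 - \left(\frac{7}{3} + \frac{265}{3}\right) = -315557 - \frac{272}{3} = - \frac{946943}{3}$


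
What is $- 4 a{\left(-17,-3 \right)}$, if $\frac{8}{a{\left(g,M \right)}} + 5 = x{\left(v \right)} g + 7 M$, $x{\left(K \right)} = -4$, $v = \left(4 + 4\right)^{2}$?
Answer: $- \frac{16}{21} \approx -0.7619$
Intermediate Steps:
$v = 64$ ($v = 8^{2} = 64$)
$a{\left(g,M \right)} = \frac{8}{-5 - 4 g + 7 M}$ ($a{\left(g,M \right)} = \frac{8}{-5 + \left(- 4 g + 7 M\right)} = \frac{8}{-5 - 4 g + 7 M}$)
$- 4 a{\left(-17,-3 \right)} = - 4 \frac{8}{-5 - -68 + 7 \left(-3\right)} = - 4 \frac{8}{-5 + 68 - 21} = - 4 \cdot \frac{8}{42} = - 4 \cdot 8 \cdot \frac{1}{42} = \left(-4\right) \frac{4}{21} = - \frac{16}{21}$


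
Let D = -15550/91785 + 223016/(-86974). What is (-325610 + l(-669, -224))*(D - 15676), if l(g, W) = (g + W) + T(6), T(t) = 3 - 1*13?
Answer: 4086698648368298930/798290859 ≈ 5.1193e+9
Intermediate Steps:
T(t) = -10 (T(t) = 3 - 13 = -10)
l(g, W) = -10 + W + g (l(g, W) = (g + W) - 10 = (W + g) - 10 = -10 + W + g)
D = -2182196926/798290859 (D = -15550*1/91785 + 223016*(-1/86974) = -3110/18357 - 111508/43487 = -2182196926/798290859 ≈ -2.7336)
(-325610 + l(-669, -224))*(D - 15676) = (-325610 + (-10 - 224 - 669))*(-2182196926/798290859 - 15676) = (-325610 - 903)*(-12516189702610/798290859) = -326513*(-12516189702610/798290859) = 4086698648368298930/798290859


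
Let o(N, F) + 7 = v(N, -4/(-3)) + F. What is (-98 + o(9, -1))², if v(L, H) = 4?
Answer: 10404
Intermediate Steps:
o(N, F) = -3 + F (o(N, F) = -7 + (4 + F) = -3 + F)
(-98 + o(9, -1))² = (-98 + (-3 - 1))² = (-98 - 4)² = (-102)² = 10404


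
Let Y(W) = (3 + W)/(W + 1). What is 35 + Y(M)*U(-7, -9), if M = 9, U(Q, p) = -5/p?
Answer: 107/3 ≈ 35.667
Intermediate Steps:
Y(W) = (3 + W)/(1 + W)
35 + Y(M)*U(-7, -9) = 35 + ((3 + 9)/(1 + 9))*(-5/(-9)) = 35 + (12/10)*(-5*(-⅑)) = 35 + ((⅒)*12)*(5/9) = 35 + (6/5)*(5/9) = 35 + ⅔ = 107/3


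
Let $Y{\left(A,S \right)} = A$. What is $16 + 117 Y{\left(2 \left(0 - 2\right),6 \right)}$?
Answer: $-452$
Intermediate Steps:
$16 + 117 Y{\left(2 \left(0 - 2\right),6 \right)} = 16 + 117 \cdot 2 \left(0 - 2\right) = 16 + 117 \cdot 2 \left(-2\right) = 16 + 117 \left(-4\right) = 16 - 468 = -452$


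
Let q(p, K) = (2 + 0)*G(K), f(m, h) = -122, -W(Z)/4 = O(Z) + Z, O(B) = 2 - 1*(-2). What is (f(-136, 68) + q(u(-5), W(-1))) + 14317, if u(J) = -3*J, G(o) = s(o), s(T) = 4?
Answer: 14203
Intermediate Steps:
O(B) = 4 (O(B) = 2 + 2 = 4)
G(o) = 4
W(Z) = -16 - 4*Z (W(Z) = -4*(4 + Z) = -16 - 4*Z)
q(p, K) = 8 (q(p, K) = (2 + 0)*4 = 2*4 = 8)
(f(-136, 68) + q(u(-5), W(-1))) + 14317 = (-122 + 8) + 14317 = -114 + 14317 = 14203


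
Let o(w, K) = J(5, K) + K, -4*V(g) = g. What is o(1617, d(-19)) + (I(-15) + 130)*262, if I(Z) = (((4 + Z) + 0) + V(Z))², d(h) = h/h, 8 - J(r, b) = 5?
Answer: 382683/8 ≈ 47835.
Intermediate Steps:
J(r, b) = 3 (J(r, b) = 8 - 1*5 = 8 - 5 = 3)
V(g) = -g/4
d(h) = 1
o(w, K) = 3 + K
I(Z) = (4 + 3*Z/4)² (I(Z) = (((4 + Z) + 0) - Z/4)² = ((4 + Z) - Z/4)² = (4 + 3*Z/4)²)
o(1617, d(-19)) + (I(-15) + 130)*262 = (3 + 1) + ((16 + 3*(-15))²/16 + 130)*262 = 4 + ((16 - 45)²/16 + 130)*262 = 4 + ((1/16)*(-29)² + 130)*262 = 4 + ((1/16)*841 + 130)*262 = 4 + (841/16 + 130)*262 = 4 + (2921/16)*262 = 4 + 382651/8 = 382683/8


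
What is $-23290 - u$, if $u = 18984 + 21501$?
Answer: $-63775$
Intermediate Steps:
$u = 40485$
$-23290 - u = -23290 - 40485 = -63775$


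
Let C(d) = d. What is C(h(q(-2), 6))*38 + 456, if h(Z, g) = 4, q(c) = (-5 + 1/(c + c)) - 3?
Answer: 608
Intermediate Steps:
q(c) = -8 + 1/(2*c) (q(c) = (-5 + 1/(2*c)) - 3 = -8 + 1/(2*c))
C(h(q(-2), 6))*38 + 456 = 4*38 + 456 = 152 + 456 = 608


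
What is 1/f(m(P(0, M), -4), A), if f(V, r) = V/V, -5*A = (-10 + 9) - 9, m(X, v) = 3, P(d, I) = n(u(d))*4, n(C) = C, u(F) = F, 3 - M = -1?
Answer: 1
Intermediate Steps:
M = 4 (M = 3 - 1*(-1) = 3 + 1 = 4)
P(d, I) = 4*d (P(d, I) = d*4 = 4*d)
A = 2 (A = -((-10 + 9) - 9)/5 = -(-1 - 9)/5 = -1/5*(-10) = 2)
f(V, r) = 1
1/f(m(P(0, M), -4), A) = 1/1 = 1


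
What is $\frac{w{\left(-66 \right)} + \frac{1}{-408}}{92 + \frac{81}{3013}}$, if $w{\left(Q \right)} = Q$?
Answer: $- \frac{11591011}{16161288} \approx -0.71721$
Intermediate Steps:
$\frac{w{\left(-66 \right)} + \frac{1}{-408}}{92 + \frac{81}{3013}} = \frac{-66 + \frac{1}{-408}}{92 + \frac{81}{3013}} = \frac{-66 - \frac{1}{408}}{92 + 81 \cdot \frac{1}{3013}} = - \frac{26929}{408 \left(92 + \frac{81}{3013}\right)} = - \frac{26929}{408 \cdot \frac{277277}{3013}} = \left(- \frac{26929}{408}\right) \frac{3013}{277277} = - \frac{11591011}{16161288}$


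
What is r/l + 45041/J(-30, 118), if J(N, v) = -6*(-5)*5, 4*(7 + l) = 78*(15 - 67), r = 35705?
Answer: 40631111/153150 ≈ 265.30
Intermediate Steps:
l = -1021 (l = -7 + (78*(15 - 67))/4 = -7 + (78*(-52))/4 = -7 + (¼)*(-4056) = -7 - 1014 = -1021)
J(N, v) = 150 (J(N, v) = 30*5 = 150)
r/l + 45041/J(-30, 118) = 35705/(-1021) + 45041/150 = 35705*(-1/1021) + 45041*(1/150) = -35705/1021 + 45041/150 = 40631111/153150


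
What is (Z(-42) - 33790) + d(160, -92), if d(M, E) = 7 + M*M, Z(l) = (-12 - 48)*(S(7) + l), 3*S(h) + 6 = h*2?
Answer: -5823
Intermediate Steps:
S(h) = -2 + 2*h/3 (S(h) = -2 + (h*2)/3 = -2 + (2*h)/3 = -2 + 2*h/3)
Z(l) = -160 - 60*l (Z(l) = (-12 - 48)*((-2 + (2/3)*7) + l) = -60*((-2 + 14/3) + l) = -60*(8/3 + l) = -160 - 60*l)
d(M, E) = 7 + M**2
(Z(-42) - 33790) + d(160, -92) = ((-160 - 60*(-42)) - 33790) + (7 + 160**2) = ((-160 + 2520) - 33790) + (7 + 25600) = (2360 - 33790) + 25607 = -31430 + 25607 = -5823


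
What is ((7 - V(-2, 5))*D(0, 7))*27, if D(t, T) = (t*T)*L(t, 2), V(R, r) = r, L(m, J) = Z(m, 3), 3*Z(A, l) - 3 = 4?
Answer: 0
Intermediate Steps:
Z(A, l) = 7/3 (Z(A, l) = 1 + (⅓)*4 = 1 + 4/3 = 7/3)
L(m, J) = 7/3
D(t, T) = 7*T*t/3 (D(t, T) = (t*T)*(7/3) = (T*t)*(7/3) = 7*T*t/3)
((7 - V(-2, 5))*D(0, 7))*27 = ((7 - 1*5)*((7/3)*7*0))*27 = ((7 - 5)*0)*27 = (2*0)*27 = 0*27 = 0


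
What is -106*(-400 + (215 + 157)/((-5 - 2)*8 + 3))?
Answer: 43144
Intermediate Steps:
-106*(-400 + (215 + 157)/((-5 - 2)*8 + 3)) = -106*(-400 + 372/(-7*8 + 3)) = -106*(-400 + 372/(-56 + 3)) = -106*(-400 + 372/(-53)) = -106*(-400 + 372*(-1/53)) = -106*(-400 - 372/53) = -106*(-21572/53) = 43144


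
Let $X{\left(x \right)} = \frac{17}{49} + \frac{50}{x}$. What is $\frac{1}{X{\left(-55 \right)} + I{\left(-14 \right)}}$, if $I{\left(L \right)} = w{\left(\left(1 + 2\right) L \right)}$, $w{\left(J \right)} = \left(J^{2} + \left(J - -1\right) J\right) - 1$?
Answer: $\frac{539}{1878112} \approx 0.00028699$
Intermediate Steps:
$w{\left(J \right)} = -1 + J^{2} + J \left(1 + J\right)$ ($w{\left(J \right)} = \left(J^{2} + \left(J + 1\right) J\right) - 1 = \left(J^{2} + \left(1 + J\right) J\right) - 1 = \left(J^{2} + J \left(1 + J\right)\right) - 1 = -1 + J^{2} + J \left(1 + J\right)$)
$X{\left(x \right)} = \frac{17}{49} + \frac{50}{x}$ ($X{\left(x \right)} = 17 \cdot \frac{1}{49} + \frac{50}{x} = \frac{17}{49} + \frac{50}{x}$)
$I{\left(L \right)} = -1 + 3 L + 18 L^{2}$ ($I{\left(L \right)} = -1 + \left(1 + 2\right) L + 2 \left(\left(1 + 2\right) L\right)^{2} = -1 + 3 L + 2 \left(3 L\right)^{2} = -1 + 3 L + 2 \cdot 9 L^{2} = -1 + 3 L + 18 L^{2}$)
$\frac{1}{X{\left(-55 \right)} + I{\left(-14 \right)}} = \frac{1}{\left(\frac{17}{49} + \frac{50}{-55}\right) + \left(-1 + 3 \left(-14\right) + 18 \left(-14\right)^{2}\right)} = \frac{1}{\left(\frac{17}{49} + 50 \left(- \frac{1}{55}\right)\right) - -3485} = \frac{1}{\left(\frac{17}{49} - \frac{10}{11}\right) - -3485} = \frac{1}{- \frac{303}{539} + 3485} = \frac{1}{\frac{1878112}{539}} = \frac{539}{1878112}$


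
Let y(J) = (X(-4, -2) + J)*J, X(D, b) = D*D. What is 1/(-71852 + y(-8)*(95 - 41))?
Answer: -1/75308 ≈ -1.3279e-5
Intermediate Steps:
X(D, b) = D**2
y(J) = J*(16 + J) (y(J) = ((-4)**2 + J)*J = (16 + J)*J = J*(16 + J))
1/(-71852 + y(-8)*(95 - 41)) = 1/(-71852 + (-8*(16 - 8))*(95 - 41)) = 1/(-71852 - 8*8*54) = 1/(-71852 - 64*54) = 1/(-71852 - 3456) = 1/(-75308) = -1/75308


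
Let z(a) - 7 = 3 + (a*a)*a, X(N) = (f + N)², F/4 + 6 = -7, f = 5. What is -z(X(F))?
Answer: -10779215339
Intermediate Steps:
F = -52 (F = -24 + 4*(-7) = -24 - 28 = -52)
X(N) = (5 + N)²
z(a) = 10 + a³ (z(a) = 7 + (3 + (a*a)*a) = 7 + (3 + a²*a) = 7 + (3 + a³) = 10 + a³)
-z(X(F)) = -(10 + ((5 - 52)²)³) = -(10 + ((-47)²)³) = -(10 + 2209³) = -(10 + 10779215329) = -1*10779215339 = -10779215339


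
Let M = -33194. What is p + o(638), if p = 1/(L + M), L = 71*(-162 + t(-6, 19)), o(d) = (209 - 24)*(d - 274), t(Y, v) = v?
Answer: 2918986979/43347 ≈ 67340.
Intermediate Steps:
o(d) = -50690 + 185*d (o(d) = 185*(-274 + d) = -50690 + 185*d)
L = -10153 (L = 71*(-162 + 19) = 71*(-143) = -10153)
p = -1/43347 (p = 1/(-10153 - 33194) = 1/(-43347) = -1/43347 ≈ -2.3070e-5)
p + o(638) = -1/43347 + (-50690 + 185*638) = -1/43347 + (-50690 + 118030) = -1/43347 + 67340 = 2918986979/43347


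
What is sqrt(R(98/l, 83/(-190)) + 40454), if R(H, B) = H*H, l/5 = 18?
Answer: sqrt(81921751)/45 ≈ 201.13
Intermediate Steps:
l = 90 (l = 5*18 = 90)
R(H, B) = H**2
sqrt(R(98/l, 83/(-190)) + 40454) = sqrt((98/90)**2 + 40454) = sqrt((98*(1/90))**2 + 40454) = sqrt((49/45)**2 + 40454) = sqrt(2401/2025 + 40454) = sqrt(81921751/2025) = sqrt(81921751)/45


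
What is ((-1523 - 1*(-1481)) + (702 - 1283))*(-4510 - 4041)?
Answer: 5327273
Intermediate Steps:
((-1523 - 1*(-1481)) + (702 - 1283))*(-4510 - 4041) = ((-1523 + 1481) - 581)*(-8551) = (-42 - 581)*(-8551) = -623*(-8551) = 5327273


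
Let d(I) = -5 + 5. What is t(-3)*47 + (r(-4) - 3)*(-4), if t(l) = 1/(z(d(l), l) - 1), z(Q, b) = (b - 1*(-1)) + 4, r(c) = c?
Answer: 75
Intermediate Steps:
d(I) = 0
z(Q, b) = 5 + b (z(Q, b) = (b + 1) + 4 = (1 + b) + 4 = 5 + b)
t(l) = 1/(4 + l) (t(l) = 1/((5 + l) - 1) = 1/(4 + l))
t(-3)*47 + (r(-4) - 3)*(-4) = 47/(4 - 3) + (-4 - 3)*(-4) = 47/1 - 7*(-4) = 1*47 + 28 = 47 + 28 = 75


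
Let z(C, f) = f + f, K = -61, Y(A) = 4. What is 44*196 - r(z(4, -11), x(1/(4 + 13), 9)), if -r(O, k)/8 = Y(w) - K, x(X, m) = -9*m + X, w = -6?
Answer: 9144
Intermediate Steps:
z(C, f) = 2*f
x(X, m) = X - 9*m
r(O, k) = -520 (r(O, k) = -8*(4 - 1*(-61)) = -8*(4 + 61) = -8*65 = -520)
44*196 - r(z(4, -11), x(1/(4 + 13), 9)) = 44*196 - 1*(-520) = 8624 + 520 = 9144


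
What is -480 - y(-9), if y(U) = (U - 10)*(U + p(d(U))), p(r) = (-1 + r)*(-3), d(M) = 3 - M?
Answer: -1278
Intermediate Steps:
p(r) = 3 - 3*r
y(U) = (-10 + U)*(-6 + 4*U) (y(U) = (U - 10)*(U + (3 - 3*(3 - U))) = (-10 + U)*(U + (3 + (-9 + 3*U))) = (-10 + U)*(U + (-6 + 3*U)) = (-10 + U)*(-6 + 4*U))
-480 - y(-9) = -480 - (60 - 46*(-9) + 4*(-9)**2) = -480 - (60 + 414 + 4*81) = -480 - (60 + 414 + 324) = -480 - 1*798 = -480 - 798 = -1278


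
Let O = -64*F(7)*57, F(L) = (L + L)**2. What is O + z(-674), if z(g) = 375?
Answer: -714633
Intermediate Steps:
F(L) = 4*L**2 (F(L) = (2*L)**2 = 4*L**2)
O = -715008 (O = -256*7**2*57 = -256*49*57 = -64*196*57 = -12544*57 = -715008)
O + z(-674) = -715008 + 375 = -714633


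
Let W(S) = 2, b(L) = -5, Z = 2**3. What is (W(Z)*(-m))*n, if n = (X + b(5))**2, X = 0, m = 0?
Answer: 0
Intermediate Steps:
Z = 8
n = 25 (n = (0 - 5)**2 = (-5)**2 = 25)
(W(Z)*(-m))*n = (2*(-1*0))*25 = (2*0)*25 = 0*25 = 0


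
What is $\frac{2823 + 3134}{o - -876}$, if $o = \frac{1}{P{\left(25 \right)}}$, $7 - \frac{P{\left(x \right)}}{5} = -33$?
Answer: $\frac{1191400}{175201} \approx 6.8002$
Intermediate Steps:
$P{\left(x \right)} = 200$ ($P{\left(x \right)} = 35 - -165 = 35 + 165 = 200$)
$o = \frac{1}{200} \approx 0.005$
$\frac{2823 + 3134}{o - -876} = \frac{2823 + 3134}{\frac{1}{200} - -876} = \frac{5957}{\frac{1}{200} + 876} = \frac{5957}{\frac{175201}{200}} = 5957 \cdot \frac{200}{175201} = \frac{1191400}{175201}$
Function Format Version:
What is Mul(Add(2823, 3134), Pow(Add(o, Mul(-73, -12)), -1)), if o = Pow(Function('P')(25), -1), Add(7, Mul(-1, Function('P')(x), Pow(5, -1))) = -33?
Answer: Rational(1191400, 175201) ≈ 6.8002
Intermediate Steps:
Function('P')(x) = 200 (Function('P')(x) = Add(35, Mul(-5, -33)) = Add(35, 165) = 200)
o = Rational(1, 200) (o = Pow(200, -1) = Rational(1, 200) ≈ 0.0050000)
Mul(Add(2823, 3134), Pow(Add(o, Mul(-73, -12)), -1)) = Mul(Add(2823, 3134), Pow(Add(Rational(1, 200), Mul(-73, -12)), -1)) = Mul(5957, Pow(Add(Rational(1, 200), 876), -1)) = Mul(5957, Pow(Rational(175201, 200), -1)) = Mul(5957, Rational(200, 175201)) = Rational(1191400, 175201)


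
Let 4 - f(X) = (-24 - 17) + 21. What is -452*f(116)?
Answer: -10848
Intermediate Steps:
f(X) = 24 (f(X) = 4 - ((-24 - 17) + 21) = 4 - (-41 + 21) = 4 - 1*(-20) = 4 + 20 = 24)
-452*f(116) = -452*24 = -10848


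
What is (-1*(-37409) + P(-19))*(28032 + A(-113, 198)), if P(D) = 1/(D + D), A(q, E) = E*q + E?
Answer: 4162272048/19 ≈ 2.1907e+8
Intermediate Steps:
A(q, E) = E + E*q
P(D) = 1/(2*D)
(-1*(-37409) + P(-19))*(28032 + A(-113, 198)) = (-1*(-37409) + (½)/(-19))*(28032 + 198*(1 - 113)) = (37409 + (½)*(-1/19))*(28032 + 198*(-112)) = (37409 - 1/38)*(28032 - 22176) = (1421541/38)*5856 = 4162272048/19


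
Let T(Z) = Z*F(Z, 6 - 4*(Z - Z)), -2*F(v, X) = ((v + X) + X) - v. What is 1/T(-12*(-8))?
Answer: -1/576 ≈ -0.0017361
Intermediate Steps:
F(v, X) = -X (F(v, X) = -(((v + X) + X) - v)/2 = -(((X + v) + X) - v)/2 = -((v + 2*X) - v)/2 = -X)
T(Z) = -6*Z (T(Z) = Z*(-(6 - 4*(Z - Z))) = Z*(-(6 - 4*0)) = Z*(-(6 + 0)) = Z*(-1*6) = Z*(-6) = -6*Z)
1/T(-12*(-8)) = 1/(-(-72)*(-8)) = 1/(-6*96) = 1/(-576) = -1/576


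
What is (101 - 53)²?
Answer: 2304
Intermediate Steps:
(101 - 53)² = 48² = 2304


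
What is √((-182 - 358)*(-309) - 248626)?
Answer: I*√81766 ≈ 285.95*I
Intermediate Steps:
√((-182 - 358)*(-309) - 248626) = √(-540*(-309) - 248626) = √(166860 - 248626) = √(-81766) = I*√81766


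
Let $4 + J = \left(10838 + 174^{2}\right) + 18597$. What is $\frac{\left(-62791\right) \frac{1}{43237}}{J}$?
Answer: $- \frac{62791}{2581551559} \approx -2.4323 \cdot 10^{-5}$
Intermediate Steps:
$J = 59707$ ($J = -4 + \left(\left(10838 + 174^{2}\right) + 18597\right) = -4 + \left(\left(10838 + 30276\right) + 18597\right) = -4 + \left(41114 + 18597\right) = -4 + 59711 = 59707$)
$\frac{\left(-62791\right) \frac{1}{43237}}{J} = \frac{\left(-62791\right) \frac{1}{43237}}{59707} = \left(-62791\right) \frac{1}{43237} \cdot \frac{1}{59707} = \left(- \frac{62791}{43237}\right) \frac{1}{59707} = - \frac{62791}{2581551559}$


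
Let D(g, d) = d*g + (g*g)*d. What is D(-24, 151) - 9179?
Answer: 74173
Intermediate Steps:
D(g, d) = d*g + d*g² (D(g, d) = d*g + g²*d = d*g + d*g²)
D(-24, 151) - 9179 = 151*(-24)*(1 - 24) - 9179 = 151*(-24)*(-23) - 9179 = 83352 - 9179 = 74173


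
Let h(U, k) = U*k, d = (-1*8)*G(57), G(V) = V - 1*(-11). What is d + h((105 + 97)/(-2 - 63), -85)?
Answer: -3638/13 ≈ -279.85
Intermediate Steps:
G(V) = 11 + V (G(V) = V + 11 = 11 + V)
d = -544 (d = (-1*8)*(11 + 57) = -8*68 = -544)
d + h((105 + 97)/(-2 - 63), -85) = -544 + ((105 + 97)/(-2 - 63))*(-85) = -544 + (202/(-65))*(-85) = -544 + (202*(-1/65))*(-85) = -544 - 202/65*(-85) = -544 + 3434/13 = -3638/13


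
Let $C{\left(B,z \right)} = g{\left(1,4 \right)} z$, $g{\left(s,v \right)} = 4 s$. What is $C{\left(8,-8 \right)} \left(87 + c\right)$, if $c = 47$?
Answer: $-4288$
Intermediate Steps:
$C{\left(B,z \right)} = 4 z$ ($C{\left(B,z \right)} = 4 \cdot 1 z = 4 z$)
$C{\left(8,-8 \right)} \left(87 + c\right) = 4 \left(-8\right) \left(87 + 47\right) = \left(-32\right) 134 = -4288$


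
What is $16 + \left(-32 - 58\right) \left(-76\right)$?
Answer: $6856$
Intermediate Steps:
$16 + \left(-32 - 58\right) \left(-76\right) = 16 - -6840 = 16 + 6840 = 6856$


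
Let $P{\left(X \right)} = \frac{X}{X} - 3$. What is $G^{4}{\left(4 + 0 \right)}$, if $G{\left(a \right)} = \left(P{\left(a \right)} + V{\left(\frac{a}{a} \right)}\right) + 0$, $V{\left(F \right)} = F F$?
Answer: $1$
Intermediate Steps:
$P{\left(X \right)} = -2$ ($P{\left(X \right)} = 1 - 3 = -2$)
$V{\left(F \right)} = F^{2}$
$G{\left(a \right)} = -1$ ($G{\left(a \right)} = \left(-2 + \left(\frac{a}{a}\right)^{2}\right) + 0 = \left(-2 + 1^{2}\right) + 0 = \left(-2 + 1\right) + 0 = -1 + 0 = -1$)
$G^{4}{\left(4 + 0 \right)} = \left(-1\right)^{4} = 1$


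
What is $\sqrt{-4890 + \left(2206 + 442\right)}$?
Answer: $i \sqrt{2242} \approx 47.35 i$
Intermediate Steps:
$\sqrt{-4890 + \left(2206 + 442\right)} = \sqrt{-4890 + 2648} = \sqrt{-2242} = i \sqrt{2242}$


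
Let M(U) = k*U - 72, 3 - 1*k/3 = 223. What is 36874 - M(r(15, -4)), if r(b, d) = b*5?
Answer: 86446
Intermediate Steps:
k = -660 (k = 9 - 3*223 = 9 - 669 = -660)
r(b, d) = 5*b
M(U) = -72 - 660*U (M(U) = -660*U - 72 = -72 - 660*U)
36874 - M(r(15, -4)) = 36874 - (-72 - 3300*15) = 36874 - (-72 - 660*75) = 36874 - (-72 - 49500) = 36874 - 1*(-49572) = 36874 + 49572 = 86446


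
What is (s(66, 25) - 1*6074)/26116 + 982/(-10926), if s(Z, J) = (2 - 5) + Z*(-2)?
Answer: -46742723/142671708 ≈ -0.32762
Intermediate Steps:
s(Z, J) = -3 - 2*Z
(s(66, 25) - 1*6074)/26116 + 982/(-10926) = ((-3 - 2*66) - 1*6074)/26116 + 982/(-10926) = ((-3 - 132) - 6074)*(1/26116) + 982*(-1/10926) = (-135 - 6074)*(1/26116) - 491/5463 = -6209*1/26116 - 491/5463 = -6209/26116 - 491/5463 = -46742723/142671708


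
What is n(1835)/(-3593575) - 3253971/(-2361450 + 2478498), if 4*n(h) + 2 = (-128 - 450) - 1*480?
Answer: -779557187907/28041384440 ≈ -27.800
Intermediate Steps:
n(h) = -265 (n(h) = -½ + ((-128 - 450) - 1*480)/4 = -½ + (-578 - 480)/4 = -½ + (¼)*(-1058) = -½ - 529/2 = -265)
n(1835)/(-3593575) - 3253971/(-2361450 + 2478498) = -265/(-3593575) - 3253971/(-2361450 + 2478498) = -265*(-1/3593575) - 3253971/117048 = 53/718715 - 3253971*1/117048 = 53/718715 - 1084657/39016 = -779557187907/28041384440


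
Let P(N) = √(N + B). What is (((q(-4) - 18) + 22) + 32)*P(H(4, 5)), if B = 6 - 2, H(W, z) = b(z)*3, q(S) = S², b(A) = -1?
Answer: 52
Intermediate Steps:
H(W, z) = -3 (H(W, z) = -1*3 = -3)
B = 4
P(N) = √(4 + N) (P(N) = √(N + 4) = √(4 + N))
(((q(-4) - 18) + 22) + 32)*P(H(4, 5)) = ((((-4)² - 18) + 22) + 32)*√(4 - 3) = (((16 - 18) + 22) + 32)*√1 = ((-2 + 22) + 32)*1 = (20 + 32)*1 = 52*1 = 52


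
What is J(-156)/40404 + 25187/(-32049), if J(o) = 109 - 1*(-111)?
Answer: -84217064/107908983 ≈ -0.78045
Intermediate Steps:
J(o) = 220 (J(o) = 109 + 111 = 220)
J(-156)/40404 + 25187/(-32049) = 220/40404 + 25187/(-32049) = 220*(1/40404) + 25187*(-1/32049) = 55/10101 - 25187/32049 = -84217064/107908983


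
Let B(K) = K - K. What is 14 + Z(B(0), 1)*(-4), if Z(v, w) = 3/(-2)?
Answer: 20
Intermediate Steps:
B(K) = 0
Z(v, w) = -3/2 (Z(v, w) = 3*(-1/2) = -3/2)
14 + Z(B(0), 1)*(-4) = 14 - 3/2*(-4) = 14 + 6 = 20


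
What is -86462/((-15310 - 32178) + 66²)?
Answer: 43231/21566 ≈ 2.0046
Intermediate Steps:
-86462/((-15310 - 32178) + 66²) = -86462/(-47488 + 4356) = -86462/(-43132) = -86462*(-1/43132) = 43231/21566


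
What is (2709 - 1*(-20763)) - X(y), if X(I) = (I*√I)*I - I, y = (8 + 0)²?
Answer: -9232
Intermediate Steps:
y = 64 (y = 8² = 64)
X(I) = I^(5/2) - I (X(I) = I^(3/2)*I - I = I^(5/2) - I)
(2709 - 1*(-20763)) - X(y) = (2709 - 1*(-20763)) - (64^(5/2) - 1*64) = (2709 + 20763) - (32768 - 64) = 23472 - 1*32704 = 23472 - 32704 = -9232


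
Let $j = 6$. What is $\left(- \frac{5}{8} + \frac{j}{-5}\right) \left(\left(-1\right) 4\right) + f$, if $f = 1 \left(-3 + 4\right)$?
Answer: $\frac{83}{10} \approx 8.3$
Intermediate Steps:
$f = 1$ ($f = 1 \cdot 1 = 1$)
$\left(- \frac{5}{8} + \frac{j}{-5}\right) \left(\left(-1\right) 4\right) + f = \left(- \frac{5}{8} + \frac{6}{-5}\right) \left(\left(-1\right) 4\right) + 1 = \left(\left(-5\right) \frac{1}{8} + 6 \left(- \frac{1}{5}\right)\right) \left(-4\right) + 1 = \left(- \frac{5}{8} - \frac{6}{5}\right) \left(-4\right) + 1 = \left(- \frac{73}{40}\right) \left(-4\right) + 1 = \frac{73}{10} + 1 = \frac{83}{10}$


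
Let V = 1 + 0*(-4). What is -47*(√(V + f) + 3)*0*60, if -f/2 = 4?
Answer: 0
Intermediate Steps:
f = -8 (f = -2*4 = -8)
V = 1 (V = 1 + 0 = 1)
-47*(√(V + f) + 3)*0*60 = -47*(√(1 - 8) + 3)*0*60 = -47*(√(-7) + 3)*0*60 = -47*(I*√7 + 3)*0*60 = -47*(3 + I*√7)*0*60 = -47*0*60 = 0*60 = 0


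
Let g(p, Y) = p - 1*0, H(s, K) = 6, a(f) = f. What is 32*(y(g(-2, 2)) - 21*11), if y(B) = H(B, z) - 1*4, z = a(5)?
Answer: -7328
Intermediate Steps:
z = 5
g(p, Y) = p (g(p, Y) = p + 0 = p)
y(B) = 2 (y(B) = 6 - 1*4 = 6 - 4 = 2)
32*(y(g(-2, 2)) - 21*11) = 32*(2 - 21*11) = 32*(2 - 231) = 32*(-229) = -7328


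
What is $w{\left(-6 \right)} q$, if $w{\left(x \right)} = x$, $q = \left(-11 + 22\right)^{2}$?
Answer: $-726$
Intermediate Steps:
$q = 121$ ($q = 11^{2} = 121$)
$w{\left(-6 \right)} q = \left(-6\right) 121 = -726$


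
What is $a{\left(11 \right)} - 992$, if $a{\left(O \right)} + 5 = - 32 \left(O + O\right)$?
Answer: $-1701$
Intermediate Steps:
$a{\left(O \right)} = -5 - 64 O$ ($a{\left(O \right)} = -5 - 32 \left(O + O\right) = -5 - 32 \cdot 2 O = -5 - 64 O$)
$a{\left(11 \right)} - 992 = \left(-5 - 704\right) - 992 = -709 - 992 = -1701$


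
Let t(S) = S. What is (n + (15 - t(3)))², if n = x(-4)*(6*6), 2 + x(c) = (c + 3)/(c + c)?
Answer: 12321/4 ≈ 3080.3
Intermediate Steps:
x(c) = -2 + (3 + c)/(2*c) (x(c) = -2 + (c + 3)/(c + c) = -2 + (3 + c)/((2*c)) = -2 + (3 + c)*(1/(2*c)) = -2 + (3 + c)/(2*c))
n = -135/2 (n = ((3/2)*(1 - 1*(-4))/(-4))*(6*6) = ((3/2)*(-¼)*(1 + 4))*36 = ((3/2)*(-¼)*5)*36 = -15/8*36 = -135/2 ≈ -67.500)
(n + (15 - t(3)))² = (-135/2 + (15 - 1*3))² = (-135/2 + (15 - 3))² = (-135/2 + 12)² = (-111/2)² = 12321/4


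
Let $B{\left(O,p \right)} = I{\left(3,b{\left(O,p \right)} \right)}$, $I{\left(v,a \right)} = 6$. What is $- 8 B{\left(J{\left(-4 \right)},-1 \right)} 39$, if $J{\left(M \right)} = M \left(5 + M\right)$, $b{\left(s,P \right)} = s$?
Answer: $-1872$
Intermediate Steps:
$B{\left(O,p \right)} = 6$
$- 8 B{\left(J{\left(-4 \right)},-1 \right)} 39 = \left(-8\right) 6 \cdot 39 = \left(-48\right) 39 = -1872$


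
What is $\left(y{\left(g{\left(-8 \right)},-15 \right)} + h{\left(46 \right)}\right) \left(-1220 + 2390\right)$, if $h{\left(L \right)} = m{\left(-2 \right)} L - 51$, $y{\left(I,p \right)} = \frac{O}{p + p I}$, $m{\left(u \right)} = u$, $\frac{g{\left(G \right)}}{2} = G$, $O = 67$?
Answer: $- \frac{834808}{5} \approx -1.6696 \cdot 10^{5}$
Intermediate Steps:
$g{\left(G \right)} = 2 G$
$y{\left(I,p \right)} = \frac{67}{p + I p}$ ($y{\left(I,p \right)} = \frac{67}{p + p I} = \frac{67}{p + I p}$)
$h{\left(L \right)} = -51 - 2 L$ ($h{\left(L \right)} = - 2 L - 51 = -51 - 2 L$)
$\left(y{\left(g{\left(-8 \right)},-15 \right)} + h{\left(46 \right)}\right) \left(-1220 + 2390\right) = \left(\frac{67}{\left(-15\right) \left(1 + 2 \left(-8\right)\right)} - 143\right) \left(-1220 + 2390\right) = \left(67 \left(- \frac{1}{15}\right) \frac{1}{1 - 16} - 143\right) 1170 = \left(67 \left(- \frac{1}{15}\right) \frac{1}{-15} - 143\right) 1170 = \left(67 \left(- \frac{1}{15}\right) \left(- \frac{1}{15}\right) - 143\right) 1170 = \left(\frac{67}{225} - 143\right) 1170 = \left(- \frac{32108}{225}\right) 1170 = - \frac{834808}{5}$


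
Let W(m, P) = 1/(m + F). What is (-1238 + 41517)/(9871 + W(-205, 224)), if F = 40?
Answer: 6646035/1628714 ≈ 4.0805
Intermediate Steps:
W(m, P) = 1/(40 + m) (W(m, P) = 1/(m + 40) = 1/(40 + m))
(-1238 + 41517)/(9871 + W(-205, 224)) = (-1238 + 41517)/(9871 + 1/(40 - 205)) = 40279/(9871 + 1/(-165)) = 40279/(9871 - 1/165) = 40279/(1628714/165) = 40279*(165/1628714) = 6646035/1628714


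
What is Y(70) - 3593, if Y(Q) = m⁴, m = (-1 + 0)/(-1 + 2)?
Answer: -3592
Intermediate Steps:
m = -1 (m = -1/1 = -1*1 = -1)
Y(Q) = 1 (Y(Q) = (-1)⁴ = 1)
Y(70) - 3593 = 1 - 3593 = -3592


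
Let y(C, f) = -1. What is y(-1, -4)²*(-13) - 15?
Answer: -28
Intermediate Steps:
y(-1, -4)²*(-13) - 15 = (-1)²*(-13) - 15 = 1*(-13) - 15 = -13 - 15 = -28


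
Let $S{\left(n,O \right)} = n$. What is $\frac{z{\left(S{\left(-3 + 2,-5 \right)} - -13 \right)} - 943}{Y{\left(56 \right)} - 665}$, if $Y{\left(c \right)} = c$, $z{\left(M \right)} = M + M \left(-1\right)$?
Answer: $\frac{943}{609} \approx 1.5484$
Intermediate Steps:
$z{\left(M \right)} = 0$ ($z{\left(M \right)} = M - M = 0$)
$\frac{z{\left(S{\left(-3 + 2,-5 \right)} - -13 \right)} - 943}{Y{\left(56 \right)} - 665} = \frac{0 - 943}{56 - 665} = - \frac{943}{-609} = \left(-943\right) \left(- \frac{1}{609}\right) = \frac{943}{609}$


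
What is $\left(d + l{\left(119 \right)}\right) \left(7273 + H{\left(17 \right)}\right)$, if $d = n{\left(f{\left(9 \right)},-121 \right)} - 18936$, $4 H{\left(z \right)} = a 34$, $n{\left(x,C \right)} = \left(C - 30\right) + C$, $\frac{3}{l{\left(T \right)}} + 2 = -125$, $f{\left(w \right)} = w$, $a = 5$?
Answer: $- \frac{35691139389}{254} \approx -1.4052 \cdot 10^{8}$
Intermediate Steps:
$l{\left(T \right)} = - \frac{3}{127}$ ($l{\left(T \right)} = \frac{3}{-2 - 125} = \frac{3}{-127} = 3 \left(- \frac{1}{127}\right) = - \frac{3}{127}$)
$n{\left(x,C \right)} = -30 + 2 C$ ($n{\left(x,C \right)} = \left(-30 + C\right) + C = -30 + 2 C$)
$H{\left(z \right)} = \frac{85}{2}$ ($H{\left(z \right)} = \frac{5 \cdot 34}{4} = \frac{1}{4} \cdot 170 = \frac{85}{2}$)
$d = -19208$ ($d = \left(-30 + 2 \left(-121\right)\right) - 18936 = \left(-30 - 242\right) - 18936 = -272 - 18936 = -19208$)
$\left(d + l{\left(119 \right)}\right) \left(7273 + H{\left(17 \right)}\right) = \left(-19208 - \frac{3}{127}\right) \left(7273 + \frac{85}{2}\right) = \left(- \frac{2439419}{127}\right) \frac{14631}{2} = - \frac{35691139389}{254}$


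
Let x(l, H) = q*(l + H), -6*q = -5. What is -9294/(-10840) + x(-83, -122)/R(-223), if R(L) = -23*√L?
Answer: 4647/5420 - 1025*I*√223/30774 ≈ 0.85738 - 0.49738*I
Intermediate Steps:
q = ⅚ (q = -⅙*(-5) = ⅚ ≈ 0.83333)
x(l, H) = 5*H/6 + 5*l/6 (x(l, H) = 5*(l + H)/6 = 5*(H + l)/6 = 5*H/6 + 5*l/6)
-9294/(-10840) + x(-83, -122)/R(-223) = -9294/(-10840) + ((⅚)*(-122) + (⅚)*(-83))/((-23*I*√223)) = -9294*(-1/10840) + (-305/3 - 415/6)/((-23*I*√223)) = 4647/5420 - 1025*I*√223/5129/6 = 4647/5420 - 1025*I*√223/30774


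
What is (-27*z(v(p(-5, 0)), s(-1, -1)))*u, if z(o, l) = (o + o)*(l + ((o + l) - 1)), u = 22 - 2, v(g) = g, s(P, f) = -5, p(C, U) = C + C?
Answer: -226800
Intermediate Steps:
p(C, U) = 2*C
u = 20
z(o, l) = 2*o*(-1 + o + 2*l) (z(o, l) = (2*o)*(l + ((l + o) - 1)) = (2*o)*(l + (-1 + l + o)) = (2*o)*(-1 + o + 2*l) = 2*o*(-1 + o + 2*l))
(-27*z(v(p(-5, 0)), s(-1, -1)))*u = -54*2*(-5)*(-1 + 2*(-5) + 2*(-5))*20 = -54*(-10)*(-1 - 10 - 10)*20 = -54*(-10)*(-21)*20 = -27*420*20 = -11340*20 = -226800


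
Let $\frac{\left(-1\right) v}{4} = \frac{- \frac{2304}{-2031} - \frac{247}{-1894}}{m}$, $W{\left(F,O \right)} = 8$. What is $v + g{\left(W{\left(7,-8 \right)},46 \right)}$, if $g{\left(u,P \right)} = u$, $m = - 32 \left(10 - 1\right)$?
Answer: $\frac{740190899}{92321136} \approx 8.0176$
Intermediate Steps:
$m = -288$ ($m = \left(-32\right) 9 = -288$)
$v = \frac{1621811}{92321136}$ ($v = - 4 \frac{- \frac{2304}{-2031} - \frac{247}{-1894}}{-288} = - 4 \left(\left(-2304\right) \left(- \frac{1}{2031}\right) - - \frac{247}{1894}\right) \left(- \frac{1}{288}\right) = - 4 \left(\frac{768}{677} + \frac{247}{1894}\right) \left(- \frac{1}{288}\right) = - 4 \cdot \frac{1621811}{1282238} \left(- \frac{1}{288}\right) = \left(-4\right) \left(- \frac{1621811}{369284544}\right) = \frac{1621811}{92321136} \approx 0.017567$)
$v + g{\left(W{\left(7,-8 \right)},46 \right)} = \frac{1621811}{92321136} + 8 = \frac{740190899}{92321136}$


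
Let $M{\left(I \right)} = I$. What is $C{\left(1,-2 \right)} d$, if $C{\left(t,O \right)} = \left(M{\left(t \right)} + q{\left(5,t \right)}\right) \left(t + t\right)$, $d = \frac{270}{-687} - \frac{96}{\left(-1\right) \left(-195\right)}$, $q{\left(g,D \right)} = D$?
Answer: $- \frac{52712}{14885} \approx -3.5413$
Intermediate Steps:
$d = - \frac{13178}{14885}$ ($d = 270 \left(- \frac{1}{687}\right) - \frac{96}{195} = - \frac{90}{229} - \frac{32}{65} = - \frac{13178}{14885} \approx -0.88532$)
$C{\left(t,O \right)} = 4 t^{2}$ ($C{\left(t,O \right)} = \left(t + t\right) \left(t + t\right) = 2 t 2 t = 4 t^{2}$)
$C{\left(1,-2 \right)} d = 4 \cdot 1^{2} \left(- \frac{13178}{14885}\right) = 4 \cdot 1 \left(- \frac{13178}{14885}\right) = 4 \left(- \frac{13178}{14885}\right) = - \frac{52712}{14885}$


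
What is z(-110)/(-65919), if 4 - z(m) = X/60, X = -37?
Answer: -277/3955140 ≈ -7.0035e-5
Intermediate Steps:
z(m) = 277/60 (z(m) = 4 - (-37)/60 = 4 - 1*(-37/60) = 4 + 37/60 = 277/60)
z(-110)/(-65919) = (277/60)/(-65919) = (277/60)*(-1/65919) = -277/3955140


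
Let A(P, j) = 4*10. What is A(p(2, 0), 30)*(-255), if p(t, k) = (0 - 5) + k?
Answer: -10200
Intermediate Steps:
p(t, k) = -5 + k
A(P, j) = 40
A(p(2, 0), 30)*(-255) = 40*(-255) = -10200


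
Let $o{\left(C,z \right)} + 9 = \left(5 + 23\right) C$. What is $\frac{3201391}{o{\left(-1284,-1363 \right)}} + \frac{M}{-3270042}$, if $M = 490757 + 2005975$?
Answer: $- \frac{195527185331}{2177666303} \approx -89.787$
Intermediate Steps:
$M = 2496732$
$o{\left(C,z \right)} = -9 + 28 C$ ($o{\left(C,z \right)} = -9 + \left(5 + 23\right) C = -9 + 28 C$)
$\frac{3201391}{o{\left(-1284,-1363 \right)}} + \frac{M}{-3270042} = \frac{3201391}{-9 + 28 \left(-1284\right)} + \frac{2496732}{-3270042} = \frac{3201391}{-9 - 35952} + 2496732 \left(- \frac{1}{3270042}\right) = \frac{3201391}{-35961} - \frac{416122}{545007} = 3201391 \left(- \frac{1}{35961}\right) - \frac{416122}{545007} = - \frac{3201391}{35961} - \frac{416122}{545007} = - \frac{195527185331}{2177666303}$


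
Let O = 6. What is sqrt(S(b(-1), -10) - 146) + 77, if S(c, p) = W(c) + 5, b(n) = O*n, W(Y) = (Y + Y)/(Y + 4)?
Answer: 77 + 3*I*sqrt(15) ≈ 77.0 + 11.619*I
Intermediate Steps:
W(Y) = 2*Y/(4 + Y) (W(Y) = (2*Y)/(4 + Y) = 2*Y/(4 + Y))
b(n) = 6*n
S(c, p) = 5 + 2*c/(4 + c) (S(c, p) = 2*c/(4 + c) + 5 = 5 + 2*c/(4 + c))
sqrt(S(b(-1), -10) - 146) + 77 = sqrt((20 + 7*(6*(-1)))/(4 + 6*(-1)) - 146) + 77 = sqrt((20 + 7*(-6))/(4 - 6) - 146) + 77 = sqrt((20 - 42)/(-2) - 146) + 77 = sqrt(-1/2*(-22) - 146) + 77 = sqrt(11 - 146) + 77 = sqrt(-135) + 77 = 3*I*sqrt(15) + 77 = 77 + 3*I*sqrt(15)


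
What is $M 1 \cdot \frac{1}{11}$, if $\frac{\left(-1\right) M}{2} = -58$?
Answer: $\frac{116}{11} \approx 10.545$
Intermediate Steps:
$M = 116$ ($M = \left(-2\right) \left(-58\right) = 116$)
$M 1 \cdot \frac{1}{11} = 116 \cdot 1 \cdot \frac{1}{11} = 116 \cdot \frac{1}{11} = \frac{116}{11}$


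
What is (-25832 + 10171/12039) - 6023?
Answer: -383492174/12039 ≈ -31854.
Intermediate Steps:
(-25832 + 10171/12039) - 6023 = -310981277/12039 - 6023 = -383492174/12039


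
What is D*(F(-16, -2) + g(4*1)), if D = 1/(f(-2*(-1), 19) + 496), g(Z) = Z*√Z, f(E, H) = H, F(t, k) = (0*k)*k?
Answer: 8/515 ≈ 0.015534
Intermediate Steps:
F(t, k) = 0 (F(t, k) = 0*k = 0)
g(Z) = Z^(3/2)
D = 1/515 (D = 1/(19 + 496) = 1/515 ≈ 0.0019417)
D*(F(-16, -2) + g(4*1)) = (0 + (4*1)^(3/2))/515 = (0 + 4^(3/2))/515 = (0 + 8)/515 = (1/515)*8 = 8/515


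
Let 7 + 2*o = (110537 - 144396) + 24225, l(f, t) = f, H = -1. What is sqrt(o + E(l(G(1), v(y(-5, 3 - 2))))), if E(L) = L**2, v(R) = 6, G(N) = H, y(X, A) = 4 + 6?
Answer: 9*I*sqrt(238)/2 ≈ 69.423*I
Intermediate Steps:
y(X, A) = 10
G(N) = -1
o = -9641/2 (o = -7/2 + ((110537 - 144396) + 24225)/2 = -7/2 + (-33859 + 24225)/2 = -7/2 + (1/2)*(-9634) = -7/2 - 4817 = -9641/2 ≈ -4820.5)
sqrt(o + E(l(G(1), v(y(-5, 3 - 2))))) = sqrt(-9641/2 + (-1)**2) = sqrt(-9641/2 + 1) = sqrt(-9639/2) = 9*I*sqrt(238)/2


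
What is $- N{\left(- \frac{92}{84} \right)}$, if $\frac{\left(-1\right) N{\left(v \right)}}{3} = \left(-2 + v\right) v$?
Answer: $\frac{1495}{147} \approx 10.17$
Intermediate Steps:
$N{\left(v \right)} = - 3 v \left(-2 + v\right)$ ($N{\left(v \right)} = - 3 \left(-2 + v\right) v = - 3 v \left(-2 + v\right)$)
$- N{\left(- \frac{92}{84} \right)} = - 3 \left(- \frac{92}{84}\right) \left(2 - - \frac{92}{84}\right) = - 3 \left(\left(-92\right) \frac{1}{84}\right) \left(2 - \left(-92\right) \frac{1}{84}\right) = - \frac{3 \left(-23\right) \left(2 - - \frac{23}{21}\right)}{21} = - \frac{3 \left(-23\right) \left(2 + \frac{23}{21}\right)}{21} = - \frac{3 \left(-23\right) 65}{21 \cdot 21} = \left(-1\right) \left(- \frac{1495}{147}\right) = \frac{1495}{147}$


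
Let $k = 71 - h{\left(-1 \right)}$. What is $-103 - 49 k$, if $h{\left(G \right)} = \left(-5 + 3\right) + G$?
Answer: $-3729$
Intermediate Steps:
$h{\left(G \right)} = -2 + G$
$k = 74$ ($k = 71 - \left(-2 - 1\right) = 71 - -3 = 71 + 3 = 74$)
$-103 - 49 k = -103 - 3626 = -3729$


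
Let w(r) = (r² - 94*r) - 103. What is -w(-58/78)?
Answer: 49508/1521 ≈ 32.550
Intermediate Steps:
w(r) = -103 + r² - 94*r
-w(-58/78) = -(-103 + (-58/78)² - (-5452)/78) = -(-103 + (-58*1/78)² - (-5452)/78) = -(-103 + (-29/39)² - 94*(-29/39)) = -(-103 + 841/1521 + 2726/39) = -1*(-49508/1521) = 49508/1521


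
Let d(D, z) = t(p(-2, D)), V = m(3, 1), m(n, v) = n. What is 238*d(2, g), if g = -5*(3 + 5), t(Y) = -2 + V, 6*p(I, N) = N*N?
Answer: 238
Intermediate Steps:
V = 3
p(I, N) = N**2/6 (p(I, N) = (N*N)/6 = N**2/6)
t(Y) = 1 (t(Y) = -2 + 3 = 1)
g = -40 (g = -5*8 = -40)
d(D, z) = 1
238*d(2, g) = 238*1 = 238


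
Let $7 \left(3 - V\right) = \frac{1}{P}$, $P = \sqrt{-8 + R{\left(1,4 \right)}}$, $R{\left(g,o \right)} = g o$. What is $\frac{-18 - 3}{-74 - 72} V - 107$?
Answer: $- \frac{15559}{146} + \frac{3 i}{292} \approx -106.57 + 0.010274 i$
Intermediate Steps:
$P = 2 i$ ($P = \sqrt{-8 + 1 \cdot 4} = \sqrt{-8 + 4} = \sqrt{-4} = 2 i \approx 2.0 i$)
$V = 3 + \frac{i}{14}$ ($V = 3 - \frac{1}{7 \cdot 2 i} = 3 - \frac{\left(- \frac{1}{2}\right) i}{7} = 3 + \frac{i}{14} \approx 3.0 + 0.071429 i$)
$\frac{-18 - 3}{-74 - 72} V - 107 = \frac{-18 - 3}{-74 - 72} \left(3 + \frac{i}{14}\right) - 107 = - \frac{21}{-146} \left(3 + \frac{i}{14}\right) - 107 = \left(-21\right) \left(- \frac{1}{146}\right) \left(3 + \frac{i}{14}\right) - 107 = \frac{21 \left(3 + \frac{i}{14}\right)}{146} - 107 = \left(\frac{63}{146} + \frac{3 i}{292}\right) - 107 = - \frac{15559}{146} + \frac{3 i}{292}$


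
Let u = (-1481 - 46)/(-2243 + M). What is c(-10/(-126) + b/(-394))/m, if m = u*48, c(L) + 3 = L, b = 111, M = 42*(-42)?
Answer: -318512423/1819353312 ≈ -0.17507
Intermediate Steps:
M = -1764
u = 1527/4007 (u = (-1481 - 46)/(-2243 - 1764) = -1527/(-4007) = -1527*(-1/4007) = 1527/4007 ≈ 0.38108)
c(L) = -3 + L
m = 73296/4007 (m = (1527/4007)*48 = 73296/4007 ≈ 18.292)
c(-10/(-126) + b/(-394))/m = (-3 + (-10/(-126) + 111/(-394)))/(73296/4007) = (-3 + (-10*(-1/126) + 111*(-1/394)))*(4007/73296) = (-3 + (5/63 - 111/394))*(4007/73296) = (-3 - 5023/24822)*(4007/73296) = -79489/24822*4007/73296 = -318512423/1819353312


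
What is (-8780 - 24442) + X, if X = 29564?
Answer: -3658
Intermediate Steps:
(-8780 - 24442) + X = (-8780 - 24442) + 29564 = -33222 + 29564 = -3658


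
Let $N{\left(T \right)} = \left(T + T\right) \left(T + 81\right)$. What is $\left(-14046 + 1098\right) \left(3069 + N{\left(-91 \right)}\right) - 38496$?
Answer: $-63341268$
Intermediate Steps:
$N{\left(T \right)} = 2 T \left(81 + T\right)$
$\left(-14046 + 1098\right) \left(3069 + N{\left(-91 \right)}\right) - 38496 = \left(-14046 + 1098\right) \left(3069 + 2 \left(-91\right) \left(81 - 91\right)\right) - 38496 = - 12948 \left(3069 + 2 \left(-91\right) \left(-10\right)\right) - 38496 = - 12948 \left(3069 + 1820\right) - 38496 = \left(-12948\right) 4889 - 38496 = -63302772 - 38496 = -63341268$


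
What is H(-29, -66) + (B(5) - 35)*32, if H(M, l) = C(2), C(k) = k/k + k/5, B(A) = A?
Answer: -4793/5 ≈ -958.60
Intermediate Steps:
C(k) = 1 + k/5 (C(k) = 1 + k*(⅕) = 1 + k/5)
H(M, l) = 7/5 (H(M, l) = 1 + (⅕)*2 = 1 + ⅖ = 7/5)
H(-29, -66) + (B(5) - 35)*32 = 7/5 + (5 - 35)*32 = 7/5 - 30*32 = 7/5 - 960 = -4793/5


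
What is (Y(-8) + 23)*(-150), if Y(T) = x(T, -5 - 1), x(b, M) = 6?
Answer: -4350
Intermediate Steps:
Y(T) = 6
(Y(-8) + 23)*(-150) = (6 + 23)*(-150) = 29*(-150) = -4350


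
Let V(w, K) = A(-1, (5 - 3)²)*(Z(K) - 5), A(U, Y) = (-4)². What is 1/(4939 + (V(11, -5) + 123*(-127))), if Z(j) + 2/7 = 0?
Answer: -7/75366 ≈ -9.2880e-5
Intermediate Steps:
Z(j) = -2/7 (Z(j) = -2/7 + 0 = -2/7)
A(U, Y) = 16
V(w, K) = -592/7 (V(w, K) = 16*(-2/7 - 5) = 16*(-37/7) = -592/7)
1/(4939 + (V(11, -5) + 123*(-127))) = 1/(4939 + (-592/7 + 123*(-127))) = 1/(4939 + (-592/7 - 15621)) = 1/(4939 - 109939/7) = 1/(-75366/7) = -7/75366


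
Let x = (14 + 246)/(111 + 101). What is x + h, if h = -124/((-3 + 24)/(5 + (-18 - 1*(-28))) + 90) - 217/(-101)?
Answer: 4937302/2446321 ≈ 2.0183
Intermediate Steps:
x = 65/53 (x = 260/212 = 260*(1/212) = 65/53 ≈ 1.2264)
h = 36549/46157 (h = -124/(21/(5 + (-18 + 28)) + 90) - 217*(-1/101) = -124/(21/(5 + 10) + 90) + 217/101 = -124/(21/15 + 90) + 217/101 = -124/(21*(1/15) + 90) + 217/101 = -124/(7/5 + 90) + 217/101 = -124/457/5 + 217/101 = -124*5/457 + 217/101 = -620/457 + 217/101 = 36549/46157 ≈ 0.79184)
x + h = 65/53 + 36549/46157 = 4937302/2446321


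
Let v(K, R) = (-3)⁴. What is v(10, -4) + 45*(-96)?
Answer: -4239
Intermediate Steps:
v(K, R) = 81
v(10, -4) + 45*(-96) = 81 + 45*(-96) = 81 - 4320 = -4239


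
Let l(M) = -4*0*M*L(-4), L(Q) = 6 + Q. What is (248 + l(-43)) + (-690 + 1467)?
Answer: 1025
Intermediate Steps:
l(M) = 0 (l(M) = -4*0*M*(6 - 4) = -0*2 = -4*0 = 0)
(248 + l(-43)) + (-690 + 1467) = (248 + 0) + (-690 + 1467) = 248 + 777 = 1025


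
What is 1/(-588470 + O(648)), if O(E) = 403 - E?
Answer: -1/588715 ≈ -1.6986e-6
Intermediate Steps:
1/(-588470 + O(648)) = 1/(-588470 + (403 - 1*648)) = 1/(-588470 + (403 - 648)) = 1/(-588470 - 245) = 1/(-588715) = -1/588715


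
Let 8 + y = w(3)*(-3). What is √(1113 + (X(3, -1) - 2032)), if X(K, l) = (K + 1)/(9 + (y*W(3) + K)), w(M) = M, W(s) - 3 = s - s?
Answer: I*√1397955/39 ≈ 30.317*I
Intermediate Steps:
W(s) = 3 (W(s) = 3 + (s - s) = 3 + 0 = 3)
y = -17 (y = -8 + 3*(-3) = -8 - 9 = -17)
X(K, l) = (1 + K)/(-42 + K) (X(K, l) = (K + 1)/(9 + (-17*3 + K)) = (1 + K)/(9 + (-51 + K)) = (1 + K)/(-42 + K))
√(1113 + (X(3, -1) - 2032)) = √(1113 + ((1 + 3)/(-42 + 3) - 2032)) = √(1113 + (4/(-39) - 2032)) = √(1113 + (-1/39*4 - 2032)) = √(1113 + (-4/39 - 2032)) = √(1113 - 79252/39) = √(-35845/39) = I*√1397955/39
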